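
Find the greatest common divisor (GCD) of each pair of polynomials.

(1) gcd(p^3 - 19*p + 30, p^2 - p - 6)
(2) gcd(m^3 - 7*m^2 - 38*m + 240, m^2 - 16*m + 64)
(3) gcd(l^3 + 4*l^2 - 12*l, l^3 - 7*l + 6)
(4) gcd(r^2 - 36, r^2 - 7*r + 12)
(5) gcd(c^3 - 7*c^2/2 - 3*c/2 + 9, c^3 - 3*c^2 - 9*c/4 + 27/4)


(1) = gcd((p - 3)*(p - 2)*(p + 5), (p - 3)*(p + 2)) = p - 3
(2) = m - 8
(3) = l - 2
(4) = 1
(5) = gcd((c - 3)*(c - 2)*(c + 3/2), (c - 3)*(c - 3/2)*(c + 3/2)) = c^2 - 3*c/2 - 9/2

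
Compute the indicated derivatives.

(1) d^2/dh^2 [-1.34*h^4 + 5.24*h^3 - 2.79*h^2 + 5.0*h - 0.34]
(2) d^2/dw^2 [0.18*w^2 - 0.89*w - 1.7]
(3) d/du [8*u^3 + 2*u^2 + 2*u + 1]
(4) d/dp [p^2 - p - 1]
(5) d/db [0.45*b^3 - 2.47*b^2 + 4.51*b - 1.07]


(1) = -16.08*h^2 + 31.44*h - 5.58
(2) = 0.360000000000000
(3) = 24*u^2 + 4*u + 2
(4) = 2*p - 1
(5) = 1.35*b^2 - 4.94*b + 4.51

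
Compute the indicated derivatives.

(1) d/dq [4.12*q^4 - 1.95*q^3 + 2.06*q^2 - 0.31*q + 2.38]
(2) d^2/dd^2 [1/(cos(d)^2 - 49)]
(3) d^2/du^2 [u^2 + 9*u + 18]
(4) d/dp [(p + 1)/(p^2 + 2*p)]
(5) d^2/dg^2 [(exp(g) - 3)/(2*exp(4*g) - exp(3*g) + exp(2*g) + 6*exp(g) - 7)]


(1) = 16.48*q^3 - 5.85*q^2 + 4.12*q - 0.31
(2) = 2*(-2*sin(d)^4 + 99*sin(d)^2 - 48)/(cos(d)^2 - 49)^3
(3) = 2
(4) = (p*(p + 2) - 2*(p + 1)^2)/(p^2*(p + 2)^2)
(5) = (36*exp(8*g) - 214*exp(7*g) + 146*exp(6*g) - 210*exp(5*g) + 402*exp(4*g) - 745*exp(3*g) + 177*exp(2*g) - 150*exp(g) - 77)*exp(g)/(8*exp(12*g) - 12*exp(11*g) + 18*exp(10*g) + 59*exp(9*g) - 147*exp(8*g) + 171*exp(7*g) + 76*exp(6*g) - 552*exp(5*g) + 633*exp(4*g) - 183*exp(3*g) - 609*exp(2*g) + 882*exp(g) - 343)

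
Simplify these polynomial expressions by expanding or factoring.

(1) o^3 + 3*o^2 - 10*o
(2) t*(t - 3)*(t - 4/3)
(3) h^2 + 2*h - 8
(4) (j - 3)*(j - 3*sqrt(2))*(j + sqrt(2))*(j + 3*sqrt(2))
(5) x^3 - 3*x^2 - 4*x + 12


(1) = o*(o - 2)*(o + 5)
(2) = t^3 - 13*t^2/3 + 4*t
(3) = (h - 2)*(h + 4)
(4) = j^4 - 3*j^3 + sqrt(2)*j^3 - 18*j^2 - 3*sqrt(2)*j^2 - 18*sqrt(2)*j + 54*j + 54*sqrt(2)
(5) = (x - 3)*(x - 2)*(x + 2)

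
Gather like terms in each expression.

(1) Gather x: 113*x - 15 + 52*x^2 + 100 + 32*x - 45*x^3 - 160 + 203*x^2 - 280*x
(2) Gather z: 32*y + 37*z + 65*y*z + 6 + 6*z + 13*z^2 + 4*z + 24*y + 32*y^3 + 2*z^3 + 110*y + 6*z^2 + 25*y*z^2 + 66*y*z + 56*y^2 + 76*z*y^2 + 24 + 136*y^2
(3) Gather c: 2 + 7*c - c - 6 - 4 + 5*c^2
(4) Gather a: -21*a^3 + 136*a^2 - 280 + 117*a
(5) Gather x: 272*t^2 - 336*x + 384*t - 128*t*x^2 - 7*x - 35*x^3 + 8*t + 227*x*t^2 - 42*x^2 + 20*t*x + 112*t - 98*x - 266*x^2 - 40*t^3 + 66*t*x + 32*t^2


(1) = -45*x^3 + 255*x^2 - 135*x - 75
(2) = 32*y^3 + 192*y^2 + 166*y + 2*z^3 + z^2*(25*y + 19) + z*(76*y^2 + 131*y + 47) + 30
(3) = 5*c^2 + 6*c - 8
(4) = -21*a^3 + 136*a^2 + 117*a - 280
(5) = -40*t^3 + 304*t^2 + 504*t - 35*x^3 + x^2*(-128*t - 308) + x*(227*t^2 + 86*t - 441)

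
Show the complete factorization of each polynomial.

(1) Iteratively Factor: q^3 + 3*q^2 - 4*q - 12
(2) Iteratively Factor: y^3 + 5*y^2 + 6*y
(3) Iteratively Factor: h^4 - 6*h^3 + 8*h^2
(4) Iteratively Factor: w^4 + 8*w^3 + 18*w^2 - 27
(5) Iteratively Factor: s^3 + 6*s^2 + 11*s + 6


(1) = (q + 2)*(q^2 + q - 6) = (q + 2)*(q + 3)*(q - 2)
(2) = (y + 2)*(y^2 + 3*y) = (y + 2)*(y + 3)*(y)
(3) = (h - 4)*(h^3 - 2*h^2) = (h - 4)*(h - 2)*(h^2) = h*(h - 4)*(h - 2)*(h)
(4) = (w + 3)*(w^3 + 5*w^2 + 3*w - 9) = (w + 3)^2*(w^2 + 2*w - 3) = (w - 1)*(w + 3)^2*(w + 3)
(5) = (s + 1)*(s^2 + 5*s + 6) = (s + 1)*(s + 2)*(s + 3)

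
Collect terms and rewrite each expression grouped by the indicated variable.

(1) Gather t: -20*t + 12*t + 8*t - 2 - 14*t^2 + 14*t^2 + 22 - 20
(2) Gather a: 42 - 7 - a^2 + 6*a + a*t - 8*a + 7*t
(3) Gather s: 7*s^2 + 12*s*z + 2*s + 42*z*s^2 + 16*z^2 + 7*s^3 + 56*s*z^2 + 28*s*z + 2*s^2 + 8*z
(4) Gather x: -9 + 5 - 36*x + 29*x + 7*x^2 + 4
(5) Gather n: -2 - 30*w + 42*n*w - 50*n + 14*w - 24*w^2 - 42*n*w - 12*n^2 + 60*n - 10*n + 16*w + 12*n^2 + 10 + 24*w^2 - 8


(1) = 0
(2) = -a^2 + a*(t - 2) + 7*t + 35
(3) = 7*s^3 + s^2*(42*z + 9) + s*(56*z^2 + 40*z + 2) + 16*z^2 + 8*z
(4) = 7*x^2 - 7*x
(5) = 0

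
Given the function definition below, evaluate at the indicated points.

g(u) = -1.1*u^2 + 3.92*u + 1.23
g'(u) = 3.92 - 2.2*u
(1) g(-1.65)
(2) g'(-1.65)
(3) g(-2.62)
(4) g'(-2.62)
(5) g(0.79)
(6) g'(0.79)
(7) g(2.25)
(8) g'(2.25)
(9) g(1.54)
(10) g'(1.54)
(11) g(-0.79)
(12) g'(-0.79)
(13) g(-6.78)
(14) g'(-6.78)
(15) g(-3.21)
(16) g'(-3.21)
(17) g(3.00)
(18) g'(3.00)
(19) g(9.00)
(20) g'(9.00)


(1) = -8.23
(2) = 7.55
(3) = -16.59
(4) = 9.68
(5) = 3.64
(6) = 2.18
(7) = 4.48
(8) = -1.03
(9) = 4.66
(10) = 0.53
(11) = -2.55
(12) = 5.66
(13) = -75.91
(14) = 18.84
(15) = -22.69
(16) = 10.98
(17) = 3.09
(18) = -2.68
(19) = -52.59
(20) = -15.88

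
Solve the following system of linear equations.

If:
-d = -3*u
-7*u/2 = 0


Then:
d = 0
u = 0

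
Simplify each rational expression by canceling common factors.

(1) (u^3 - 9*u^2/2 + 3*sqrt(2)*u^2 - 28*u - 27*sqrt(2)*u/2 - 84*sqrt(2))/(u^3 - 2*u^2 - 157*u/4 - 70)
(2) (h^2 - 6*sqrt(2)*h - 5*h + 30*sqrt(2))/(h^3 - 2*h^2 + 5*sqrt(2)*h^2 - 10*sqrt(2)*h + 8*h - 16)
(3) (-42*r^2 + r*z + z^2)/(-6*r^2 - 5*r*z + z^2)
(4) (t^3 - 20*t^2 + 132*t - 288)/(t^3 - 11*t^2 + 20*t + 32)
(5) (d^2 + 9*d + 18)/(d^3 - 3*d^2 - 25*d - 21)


(1) = (8*u + 24*sqrt(2))/(8*u + 20)
(2) = (h^2 + h*(-6*sqrt(2) - 5) + 30*sqrt(2))/(h^3 + h^2*(-2 + 5*sqrt(2)) + h*(8 - 10*sqrt(2)) - 16)
(3) = (7*r + z)/(r + z)
(4) = (t^2 - 12*t + 36)/(t^2 - 3*t - 4)
(5) = (d + 6)/(d^2 - 6*d - 7)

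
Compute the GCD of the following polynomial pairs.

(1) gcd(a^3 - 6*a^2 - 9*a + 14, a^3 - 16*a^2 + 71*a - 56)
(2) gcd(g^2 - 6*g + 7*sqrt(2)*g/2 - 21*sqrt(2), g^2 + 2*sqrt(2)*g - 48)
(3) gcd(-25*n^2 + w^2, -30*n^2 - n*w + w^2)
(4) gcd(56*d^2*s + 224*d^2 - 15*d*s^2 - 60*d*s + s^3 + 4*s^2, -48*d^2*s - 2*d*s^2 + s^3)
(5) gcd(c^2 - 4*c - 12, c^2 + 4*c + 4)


(1) = gcd((a - 7)*(a - 1)*(a + 2), (a - 8)*(a - 7)*(a - 1)) = a^2 - 8*a + 7
(2) = gcd((g - 6)*(g + 7*sqrt(2)/2), (g - 4*sqrt(2))*(g + 6*sqrt(2))) = 1
(3) = 5*n + w
(4) = -8*d + s
(5) = c + 2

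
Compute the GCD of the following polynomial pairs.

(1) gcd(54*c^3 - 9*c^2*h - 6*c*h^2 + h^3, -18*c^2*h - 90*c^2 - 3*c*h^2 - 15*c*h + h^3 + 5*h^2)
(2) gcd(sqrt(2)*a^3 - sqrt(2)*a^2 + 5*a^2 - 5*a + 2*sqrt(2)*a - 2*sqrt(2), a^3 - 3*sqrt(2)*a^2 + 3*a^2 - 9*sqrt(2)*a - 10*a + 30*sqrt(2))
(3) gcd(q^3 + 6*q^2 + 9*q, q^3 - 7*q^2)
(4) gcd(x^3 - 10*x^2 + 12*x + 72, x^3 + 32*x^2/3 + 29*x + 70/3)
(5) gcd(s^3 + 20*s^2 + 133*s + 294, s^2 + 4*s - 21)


(1) = gcd((-6*c + h)*(-3*c + h)*(3*c + h), (-6*c + h)*(3*c + h)*(h + 5)) = 18*c^2 + 3*c*h - h^2
(2) = 1
(3) = q
(4) = x + 2
(5) = gcd((s + 6)*(s + 7)^2, (s - 3)*(s + 7)) = s + 7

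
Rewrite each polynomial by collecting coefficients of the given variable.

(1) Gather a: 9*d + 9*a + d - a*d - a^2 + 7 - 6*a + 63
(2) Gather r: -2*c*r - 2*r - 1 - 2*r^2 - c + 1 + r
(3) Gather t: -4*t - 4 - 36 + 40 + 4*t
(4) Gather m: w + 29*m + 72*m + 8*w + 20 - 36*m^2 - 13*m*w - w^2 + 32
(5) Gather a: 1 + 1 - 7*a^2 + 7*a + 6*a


(1) = -a^2 + a*(3 - d) + 10*d + 70
(2) = -c - 2*r^2 + r*(-2*c - 1)
(3) = 0
(4) = -36*m^2 + m*(101 - 13*w) - w^2 + 9*w + 52
(5) = -7*a^2 + 13*a + 2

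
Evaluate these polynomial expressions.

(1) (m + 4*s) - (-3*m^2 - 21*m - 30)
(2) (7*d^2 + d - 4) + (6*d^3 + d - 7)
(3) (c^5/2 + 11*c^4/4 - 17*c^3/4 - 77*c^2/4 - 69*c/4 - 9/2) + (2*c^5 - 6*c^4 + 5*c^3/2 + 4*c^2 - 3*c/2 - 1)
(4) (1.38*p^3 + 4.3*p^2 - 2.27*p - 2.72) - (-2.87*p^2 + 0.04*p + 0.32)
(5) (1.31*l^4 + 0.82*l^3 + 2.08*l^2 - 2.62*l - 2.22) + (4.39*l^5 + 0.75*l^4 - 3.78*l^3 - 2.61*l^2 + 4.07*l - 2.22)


(1) = 3*m^2 + 22*m + 4*s + 30
(2) = 6*d^3 + 7*d^2 + 2*d - 11
(3) = 5*c^5/2 - 13*c^4/4 - 7*c^3/4 - 61*c^2/4 - 75*c/4 - 11/2
(4) = 1.38*p^3 + 7.17*p^2 - 2.31*p - 3.04
(5) = 4.39*l^5 + 2.06*l^4 - 2.96*l^3 - 0.53*l^2 + 1.45*l - 4.44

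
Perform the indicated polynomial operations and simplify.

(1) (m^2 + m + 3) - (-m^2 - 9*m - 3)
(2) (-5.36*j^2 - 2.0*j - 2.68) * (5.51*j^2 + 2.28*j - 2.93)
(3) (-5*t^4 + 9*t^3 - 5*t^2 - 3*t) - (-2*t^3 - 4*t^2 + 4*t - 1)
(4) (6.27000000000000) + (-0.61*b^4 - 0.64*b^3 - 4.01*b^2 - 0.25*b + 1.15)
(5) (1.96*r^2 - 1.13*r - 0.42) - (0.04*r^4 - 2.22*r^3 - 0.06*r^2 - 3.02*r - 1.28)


(1) = 2*m^2 + 10*m + 6
(2) = -29.5336*j^4 - 23.2408*j^3 - 3.622*j^2 - 0.2504*j + 7.8524
(3) = -5*t^4 + 11*t^3 - t^2 - 7*t + 1
(4) = -0.61*b^4 - 0.64*b^3 - 4.01*b^2 - 0.25*b + 7.42
(5) = -0.04*r^4 + 2.22*r^3 + 2.02*r^2 + 1.89*r + 0.86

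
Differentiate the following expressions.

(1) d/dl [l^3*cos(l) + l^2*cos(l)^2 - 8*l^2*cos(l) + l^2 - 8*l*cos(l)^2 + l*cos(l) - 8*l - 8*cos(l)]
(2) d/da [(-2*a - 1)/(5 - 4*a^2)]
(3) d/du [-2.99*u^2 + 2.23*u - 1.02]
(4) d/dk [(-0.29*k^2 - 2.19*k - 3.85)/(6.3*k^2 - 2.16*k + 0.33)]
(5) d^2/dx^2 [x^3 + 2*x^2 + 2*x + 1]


(1) = -l^3*sin(l) + 8*l^2*sin(l) - l^2*sin(2*l) + 3*l^2*cos(l) - l*sin(l) + 8*l*sin(2*l) - 16*l*cos(l) + l*cos(2*l) + 3*l + 8*sin(l) + cos(l) - 4*cos(2*l) - 12
(2) = 2*(4*a^2 - 4*a*(2*a + 1) - 5)/(4*a^2 - 5)^2
(3) = 2.23 - 5.98*u
(4) = (14.4234*k^2 + 48.3186*k - 9.0387)/(39.69*k^4 - 27.216*k^3 + 8.8236*k^2 - 1.4256*k + 0.1089)
(5) = 6*x + 4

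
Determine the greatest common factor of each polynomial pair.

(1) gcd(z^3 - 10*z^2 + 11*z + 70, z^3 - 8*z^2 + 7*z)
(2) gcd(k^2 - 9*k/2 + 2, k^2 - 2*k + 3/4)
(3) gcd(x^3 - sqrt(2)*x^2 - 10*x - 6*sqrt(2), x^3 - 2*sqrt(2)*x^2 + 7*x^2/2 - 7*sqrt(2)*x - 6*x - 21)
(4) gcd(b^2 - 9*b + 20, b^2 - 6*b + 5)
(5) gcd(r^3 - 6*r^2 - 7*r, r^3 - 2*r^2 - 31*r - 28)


(1) = gcd((z - 7)*(z - 5)*(z + 2), z*(z - 7)*(z - 1)) = z - 7
(2) = k - 1/2
(3) = x^2 - 2*sqrt(2)*x - 6
(4) = b - 5
(5) = r^2 - 6*r - 7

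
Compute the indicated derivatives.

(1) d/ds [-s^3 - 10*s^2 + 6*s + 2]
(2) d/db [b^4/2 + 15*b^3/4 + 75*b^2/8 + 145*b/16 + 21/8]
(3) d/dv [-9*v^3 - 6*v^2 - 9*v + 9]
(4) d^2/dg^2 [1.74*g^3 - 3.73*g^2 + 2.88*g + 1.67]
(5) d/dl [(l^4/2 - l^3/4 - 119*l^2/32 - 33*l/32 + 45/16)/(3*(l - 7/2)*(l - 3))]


(1) = -3*s^2 - 20*s + 6
(2) = 2*b^3 + 45*b^2/4 + 75*b/4 + 145/16
(3) = -27*v^2 - 12*v - 9
(4) = 10.44*g - 7.46
(5) = (64*l^3 - 256*l^2 - 560*l + 53)/(48*(4*l^2 - 28*l + 49))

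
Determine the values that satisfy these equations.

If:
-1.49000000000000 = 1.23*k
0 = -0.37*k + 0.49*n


Then:
k = -1.21
n = -0.91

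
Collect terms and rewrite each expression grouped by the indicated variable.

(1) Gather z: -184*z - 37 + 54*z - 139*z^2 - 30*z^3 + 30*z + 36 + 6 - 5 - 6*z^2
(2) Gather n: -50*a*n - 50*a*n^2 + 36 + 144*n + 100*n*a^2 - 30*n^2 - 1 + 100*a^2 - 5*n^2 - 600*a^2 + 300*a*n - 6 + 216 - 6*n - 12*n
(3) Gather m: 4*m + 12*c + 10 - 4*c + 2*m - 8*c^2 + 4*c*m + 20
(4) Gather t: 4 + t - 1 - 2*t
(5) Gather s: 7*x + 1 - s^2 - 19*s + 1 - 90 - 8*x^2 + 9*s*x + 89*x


(1) = -30*z^3 - 145*z^2 - 100*z
(2) = -500*a^2 + n^2*(-50*a - 35) + n*(100*a^2 + 250*a + 126) + 245
(3) = -8*c^2 + 8*c + m*(4*c + 6) + 30
(4) = 3 - t
(5) = -s^2 + s*(9*x - 19) - 8*x^2 + 96*x - 88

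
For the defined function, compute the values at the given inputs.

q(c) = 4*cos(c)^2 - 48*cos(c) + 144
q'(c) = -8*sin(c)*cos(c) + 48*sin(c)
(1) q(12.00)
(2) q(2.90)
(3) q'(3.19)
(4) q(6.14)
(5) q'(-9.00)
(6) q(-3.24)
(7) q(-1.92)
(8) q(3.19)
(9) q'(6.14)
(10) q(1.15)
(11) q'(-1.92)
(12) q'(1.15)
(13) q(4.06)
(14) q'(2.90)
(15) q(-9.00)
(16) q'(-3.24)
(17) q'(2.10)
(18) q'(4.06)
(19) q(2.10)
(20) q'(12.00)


(1) = 106.34
(2) = 194.38
(3) = -2.71
(4) = 100.41
(5) = -22.79
(6) = 195.73
(7) = 160.89
(8) = 195.93
(9) = -5.72
(10) = 125.06
(11) = -47.67
(12) = 40.83
(13) = 174.61
(14) = 13.34
(15) = 191.05
(16) = 5.50
(17) = 44.92
(18) = -42.00
(19) = 169.25
(20) = -22.13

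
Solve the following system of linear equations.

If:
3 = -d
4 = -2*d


Then:
No Solution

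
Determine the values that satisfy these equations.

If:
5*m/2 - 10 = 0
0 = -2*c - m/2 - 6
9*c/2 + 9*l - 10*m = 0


Then:
c = -4
l = 58/9
m = 4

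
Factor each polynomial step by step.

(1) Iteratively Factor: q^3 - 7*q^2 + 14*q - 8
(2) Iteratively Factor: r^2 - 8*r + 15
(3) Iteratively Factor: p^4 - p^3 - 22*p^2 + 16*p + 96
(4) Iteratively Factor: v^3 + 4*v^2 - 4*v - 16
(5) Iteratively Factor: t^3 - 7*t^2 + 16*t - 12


(1) = (q - 4)*(q^2 - 3*q + 2) = (q - 4)*(q - 2)*(q - 1)
(2) = (r - 3)*(r - 5)
(3) = (p + 2)*(p^3 - 3*p^2 - 16*p + 48) = (p - 3)*(p + 2)*(p^2 - 16) = (p - 4)*(p - 3)*(p + 2)*(p + 4)
(4) = (v - 2)*(v^2 + 6*v + 8) = (v - 2)*(v + 4)*(v + 2)
(5) = (t - 2)*(t^2 - 5*t + 6) = (t - 3)*(t - 2)*(t - 2)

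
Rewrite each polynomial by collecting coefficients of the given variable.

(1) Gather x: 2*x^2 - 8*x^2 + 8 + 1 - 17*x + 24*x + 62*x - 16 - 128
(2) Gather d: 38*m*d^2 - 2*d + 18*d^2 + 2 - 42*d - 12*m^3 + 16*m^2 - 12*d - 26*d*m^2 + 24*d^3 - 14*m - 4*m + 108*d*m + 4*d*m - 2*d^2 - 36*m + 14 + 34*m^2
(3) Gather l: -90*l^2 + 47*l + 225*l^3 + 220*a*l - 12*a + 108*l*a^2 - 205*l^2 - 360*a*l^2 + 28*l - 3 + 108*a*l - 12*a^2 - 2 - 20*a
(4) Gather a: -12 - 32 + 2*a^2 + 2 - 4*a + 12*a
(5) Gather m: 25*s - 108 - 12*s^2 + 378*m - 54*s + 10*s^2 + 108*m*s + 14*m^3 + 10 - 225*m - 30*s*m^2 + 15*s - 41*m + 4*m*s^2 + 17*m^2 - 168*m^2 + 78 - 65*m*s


(1) = -6*x^2 + 69*x - 135
(2) = 24*d^3 + d^2*(38*m + 16) + d*(-26*m^2 + 112*m - 56) - 12*m^3 + 50*m^2 - 54*m + 16
(3) = -12*a^2 - 32*a + 225*l^3 + l^2*(-360*a - 295) + l*(108*a^2 + 328*a + 75) - 5
(4) = 2*a^2 + 8*a - 42
(5) = 14*m^3 + m^2*(-30*s - 151) + m*(4*s^2 + 43*s + 112) - 2*s^2 - 14*s - 20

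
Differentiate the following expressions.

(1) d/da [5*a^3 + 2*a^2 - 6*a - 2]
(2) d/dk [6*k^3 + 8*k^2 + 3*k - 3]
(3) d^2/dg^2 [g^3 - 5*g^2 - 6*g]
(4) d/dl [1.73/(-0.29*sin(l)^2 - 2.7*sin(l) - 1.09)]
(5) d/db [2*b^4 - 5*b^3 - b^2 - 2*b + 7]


(1) = 15*a^2 + 4*a - 6
(2) = 18*k^2 + 16*k + 3
(3) = 6*g - 10
(4) = (1.0034*sin(l) + 4.671)*cos(l)/(0.29*sin(l)^2 + 2.7*sin(l) + 1.09)^2
(5) = 8*b^3 - 15*b^2 - 2*b - 2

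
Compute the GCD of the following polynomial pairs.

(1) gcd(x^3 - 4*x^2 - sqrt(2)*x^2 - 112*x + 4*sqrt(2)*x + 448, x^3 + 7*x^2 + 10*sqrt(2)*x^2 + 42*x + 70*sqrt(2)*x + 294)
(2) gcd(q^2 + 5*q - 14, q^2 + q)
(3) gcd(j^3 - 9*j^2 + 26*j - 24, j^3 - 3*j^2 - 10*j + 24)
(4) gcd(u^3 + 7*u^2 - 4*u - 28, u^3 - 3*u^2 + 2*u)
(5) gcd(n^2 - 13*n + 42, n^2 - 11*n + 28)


(1) = x + 7*sqrt(2)
(2) = gcd((q - 2)*(q + 7), q*(q + 1)) = 1
(3) = gcd((j - 4)*(j - 3)*(j - 2), (j - 4)*(j - 2)*(j + 3)) = j^2 - 6*j + 8
(4) = u - 2
(5) = gcd((n - 7)*(n - 6), (n - 7)*(n - 4)) = n - 7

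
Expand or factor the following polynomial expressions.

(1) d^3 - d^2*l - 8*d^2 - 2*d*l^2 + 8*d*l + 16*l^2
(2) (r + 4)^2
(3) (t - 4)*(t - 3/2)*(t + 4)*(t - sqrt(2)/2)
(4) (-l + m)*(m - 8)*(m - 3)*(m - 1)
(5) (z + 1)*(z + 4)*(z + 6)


(1) = (d - 8)*(d - 2*l)*(d + l)
(2) = r^2 + 8*r + 16
(3) = t^4 - 3*t^3/2 - sqrt(2)*t^3/2 - 16*t^2 + 3*sqrt(2)*t^2/4 + 8*sqrt(2)*t + 24*t - 12*sqrt(2)
(4) = -l*m^3 + 12*l*m^2 - 35*l*m + 24*l + m^4 - 12*m^3 + 35*m^2 - 24*m
(5) = z^3 + 11*z^2 + 34*z + 24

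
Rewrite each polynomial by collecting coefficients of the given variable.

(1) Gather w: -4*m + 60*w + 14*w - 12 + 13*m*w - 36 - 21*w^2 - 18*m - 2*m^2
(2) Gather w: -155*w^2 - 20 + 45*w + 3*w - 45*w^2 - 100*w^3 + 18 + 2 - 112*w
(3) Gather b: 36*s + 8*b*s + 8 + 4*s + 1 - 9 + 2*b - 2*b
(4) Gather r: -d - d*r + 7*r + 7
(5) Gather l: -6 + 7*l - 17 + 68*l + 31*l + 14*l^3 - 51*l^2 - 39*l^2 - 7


(1) = -2*m^2 - 22*m - 21*w^2 + w*(13*m + 74) - 48
(2) = -100*w^3 - 200*w^2 - 64*w
(3) = 8*b*s + 40*s
(4) = -d + r*(7 - d) + 7
(5) = 14*l^3 - 90*l^2 + 106*l - 30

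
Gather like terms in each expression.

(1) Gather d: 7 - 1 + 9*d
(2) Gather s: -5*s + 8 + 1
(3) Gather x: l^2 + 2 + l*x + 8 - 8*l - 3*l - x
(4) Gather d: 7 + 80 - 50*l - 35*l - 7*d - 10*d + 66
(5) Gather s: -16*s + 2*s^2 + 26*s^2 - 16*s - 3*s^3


(1) = 9*d + 6
(2) = 9 - 5*s
(3) = l^2 - 11*l + x*(l - 1) + 10
(4) = -17*d - 85*l + 153
(5) = -3*s^3 + 28*s^2 - 32*s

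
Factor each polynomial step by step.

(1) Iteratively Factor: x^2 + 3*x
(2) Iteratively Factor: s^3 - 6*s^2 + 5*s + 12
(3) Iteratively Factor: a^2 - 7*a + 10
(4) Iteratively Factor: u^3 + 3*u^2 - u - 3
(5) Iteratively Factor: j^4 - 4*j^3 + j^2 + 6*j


(1) = (x + 3)*(x)
(2) = (s - 3)*(s^2 - 3*s - 4) = (s - 4)*(s - 3)*(s + 1)
(3) = (a - 5)*(a - 2)
(4) = (u + 1)*(u^2 + 2*u - 3) = (u - 1)*(u + 1)*(u + 3)
(5) = (j - 2)*(j^3 - 2*j^2 - 3*j) = j*(j - 2)*(j^2 - 2*j - 3) = j*(j - 3)*(j - 2)*(j + 1)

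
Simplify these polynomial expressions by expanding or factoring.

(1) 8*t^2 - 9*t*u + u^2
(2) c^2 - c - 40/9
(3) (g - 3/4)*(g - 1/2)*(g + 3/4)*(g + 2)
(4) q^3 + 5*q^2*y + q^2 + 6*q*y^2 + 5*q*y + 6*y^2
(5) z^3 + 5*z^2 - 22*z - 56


(1) = (-8*t + u)*(-t + u)
(2) = (c - 8/3)*(c + 5/3)
(3) = g^4 + 3*g^3/2 - 25*g^2/16 - 27*g/32 + 9/16
(4) = (q + 1)*(q + 2*y)*(q + 3*y)
(5) = (z - 4)*(z + 2)*(z + 7)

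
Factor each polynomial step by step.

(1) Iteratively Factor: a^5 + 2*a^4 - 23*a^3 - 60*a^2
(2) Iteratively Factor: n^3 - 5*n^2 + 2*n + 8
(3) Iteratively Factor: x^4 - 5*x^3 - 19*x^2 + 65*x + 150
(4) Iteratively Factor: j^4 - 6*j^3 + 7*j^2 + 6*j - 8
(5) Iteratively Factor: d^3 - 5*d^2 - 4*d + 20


(1) = (a)*(a^4 + 2*a^3 - 23*a^2 - 60*a) = a^2*(a^3 + 2*a^2 - 23*a - 60) = a^2*(a + 3)*(a^2 - a - 20) = a^2*(a + 3)*(a + 4)*(a - 5)
(2) = (n - 4)*(n^2 - n - 2) = (n - 4)*(n + 1)*(n - 2)
(3) = (x + 2)*(x^3 - 7*x^2 - 5*x + 75) = (x - 5)*(x + 2)*(x^2 - 2*x - 15) = (x - 5)^2*(x + 2)*(x + 3)
(4) = (j - 1)*(j^3 - 5*j^2 + 2*j + 8) = (j - 1)*(j + 1)*(j^2 - 6*j + 8) = (j - 4)*(j - 1)*(j + 1)*(j - 2)
(5) = (d + 2)*(d^2 - 7*d + 10) = (d - 2)*(d + 2)*(d - 5)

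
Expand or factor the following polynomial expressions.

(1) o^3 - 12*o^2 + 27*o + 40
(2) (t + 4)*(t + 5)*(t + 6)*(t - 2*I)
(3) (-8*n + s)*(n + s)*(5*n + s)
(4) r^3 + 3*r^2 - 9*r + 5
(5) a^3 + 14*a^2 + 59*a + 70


(1) = (o - 8)*(o - 5)*(o + 1)
(2) = t^4 + 15*t^3 - 2*I*t^3 + 74*t^2 - 30*I*t^2 + 120*t - 148*I*t - 240*I
(3) = -40*n^3 - 43*n^2*s - 2*n*s^2 + s^3
(4) = (r - 1)^2*(r + 5)
(5) = (a + 2)*(a + 5)*(a + 7)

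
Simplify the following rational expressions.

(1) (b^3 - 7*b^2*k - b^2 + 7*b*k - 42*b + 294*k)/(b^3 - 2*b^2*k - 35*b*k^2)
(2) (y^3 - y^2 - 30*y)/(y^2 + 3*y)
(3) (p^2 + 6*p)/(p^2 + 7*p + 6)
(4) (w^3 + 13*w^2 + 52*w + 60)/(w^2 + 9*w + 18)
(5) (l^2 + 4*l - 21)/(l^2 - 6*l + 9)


(1) = (b^2 - b - 42)/(b^2 + 5*b*k)
(2) = (y^2 - y - 30)/(y + 3)
(3) = p/(p + 1)
(4) = (w^2 + 7*w + 10)/(w + 3)
(5) = (l + 7)/(l - 3)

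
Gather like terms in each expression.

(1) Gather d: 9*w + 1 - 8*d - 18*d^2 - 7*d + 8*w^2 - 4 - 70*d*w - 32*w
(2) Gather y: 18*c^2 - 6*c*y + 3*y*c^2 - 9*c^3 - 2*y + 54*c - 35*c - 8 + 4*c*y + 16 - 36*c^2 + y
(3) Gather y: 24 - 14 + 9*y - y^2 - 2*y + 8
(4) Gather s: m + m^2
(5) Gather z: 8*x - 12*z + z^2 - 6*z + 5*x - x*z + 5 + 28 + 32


(1) = -18*d^2 + d*(-70*w - 15) + 8*w^2 - 23*w - 3
(2) = -9*c^3 - 18*c^2 + 19*c + y*(3*c^2 - 2*c - 1) + 8
(3) = -y^2 + 7*y + 18
(4) = m^2 + m
(5) = 13*x + z^2 + z*(-x - 18) + 65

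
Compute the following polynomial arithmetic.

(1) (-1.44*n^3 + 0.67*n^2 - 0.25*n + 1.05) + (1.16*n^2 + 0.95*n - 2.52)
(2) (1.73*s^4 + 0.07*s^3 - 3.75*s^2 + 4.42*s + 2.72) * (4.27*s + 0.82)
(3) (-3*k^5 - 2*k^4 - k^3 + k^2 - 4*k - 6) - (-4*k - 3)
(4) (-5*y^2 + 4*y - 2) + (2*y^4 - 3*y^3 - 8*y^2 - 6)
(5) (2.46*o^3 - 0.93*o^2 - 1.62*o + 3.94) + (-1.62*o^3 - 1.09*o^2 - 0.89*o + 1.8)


(1) = -1.44*n^3 + 1.83*n^2 + 0.7*n - 1.47
(2) = 7.3871*s^5 + 1.7175*s^4 - 15.9551*s^3 + 15.7984*s^2 + 15.2388*s + 2.2304
(3) = -3*k^5 - 2*k^4 - k^3 + k^2 - 3
(4) = 2*y^4 - 3*y^3 - 13*y^2 + 4*y - 8
(5) = 0.84*o^3 - 2.02*o^2 - 2.51*o + 5.74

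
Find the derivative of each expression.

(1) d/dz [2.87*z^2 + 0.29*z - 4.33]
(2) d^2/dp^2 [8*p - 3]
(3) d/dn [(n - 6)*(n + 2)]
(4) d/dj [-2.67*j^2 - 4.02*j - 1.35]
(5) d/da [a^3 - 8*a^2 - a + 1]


(1) = 5.74*z + 0.29
(2) = 0
(3) = 2*n - 4
(4) = -5.34*j - 4.02
(5) = 3*a^2 - 16*a - 1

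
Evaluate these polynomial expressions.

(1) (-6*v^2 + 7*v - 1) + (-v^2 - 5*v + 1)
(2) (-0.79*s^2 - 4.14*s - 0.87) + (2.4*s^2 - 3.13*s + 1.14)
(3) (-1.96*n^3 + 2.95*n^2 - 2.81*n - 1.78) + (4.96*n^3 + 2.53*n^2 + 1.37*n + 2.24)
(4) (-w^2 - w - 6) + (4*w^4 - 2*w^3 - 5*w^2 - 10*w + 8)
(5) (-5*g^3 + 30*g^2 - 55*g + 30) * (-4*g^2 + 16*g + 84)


(1) = -7*v^2 + 2*v
(2) = 1.61*s^2 - 7.27*s + 0.27
(3) = 3.0*n^3 + 5.48*n^2 - 1.44*n + 0.46
(4) = 4*w^4 - 2*w^3 - 6*w^2 - 11*w + 2
(5) = 20*g^5 - 200*g^4 + 280*g^3 + 1520*g^2 - 4140*g + 2520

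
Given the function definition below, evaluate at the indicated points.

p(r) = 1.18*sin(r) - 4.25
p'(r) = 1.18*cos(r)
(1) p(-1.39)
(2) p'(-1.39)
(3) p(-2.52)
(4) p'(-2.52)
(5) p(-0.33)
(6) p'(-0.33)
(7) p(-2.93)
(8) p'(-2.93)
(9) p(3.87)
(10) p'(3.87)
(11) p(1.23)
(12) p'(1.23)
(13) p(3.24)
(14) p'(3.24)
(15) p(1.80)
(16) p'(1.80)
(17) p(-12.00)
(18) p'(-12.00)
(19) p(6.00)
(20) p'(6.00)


(1) = -5.41
(2) = 0.21
(3) = -4.94
(4) = -0.96
(5) = -4.63
(6) = 1.12
(7) = -4.50
(8) = -1.15
(9) = -5.04
(10) = -0.88
(11) = -3.14
(12) = 0.39
(13) = -4.37
(14) = -1.17
(15) = -3.10
(16) = -0.27
(17) = -3.62
(18) = 1.00
(19) = -4.58
(20) = 1.13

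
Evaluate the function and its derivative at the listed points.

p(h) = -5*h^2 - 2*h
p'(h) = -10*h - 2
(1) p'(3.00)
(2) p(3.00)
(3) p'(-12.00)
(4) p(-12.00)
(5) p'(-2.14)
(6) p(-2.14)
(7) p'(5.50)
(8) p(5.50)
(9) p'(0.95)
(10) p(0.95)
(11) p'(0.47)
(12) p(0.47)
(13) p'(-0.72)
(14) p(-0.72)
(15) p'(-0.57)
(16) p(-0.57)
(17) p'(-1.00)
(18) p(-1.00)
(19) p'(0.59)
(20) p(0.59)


(1) = -32.00
(2) = -51.00
(3) = 118.00
(4) = -696.00
(5) = 19.40
(6) = -18.62
(7) = -57.00
(8) = -162.25
(9) = -11.50
(10) = -6.41
(11) = -6.70
(12) = -2.04
(13) = 5.20
(14) = -1.15
(15) = 3.70
(16) = -0.48
(17) = 8.00
(18) = -3.00
(19) = -7.90
(20) = -2.92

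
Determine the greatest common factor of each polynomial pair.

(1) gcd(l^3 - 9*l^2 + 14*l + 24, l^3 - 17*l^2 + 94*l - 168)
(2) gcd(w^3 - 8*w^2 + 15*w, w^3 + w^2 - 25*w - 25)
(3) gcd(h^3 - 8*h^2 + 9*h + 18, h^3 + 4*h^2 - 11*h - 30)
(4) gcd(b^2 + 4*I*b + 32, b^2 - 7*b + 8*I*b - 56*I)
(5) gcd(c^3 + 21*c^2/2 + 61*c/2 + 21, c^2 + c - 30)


(1) = l^2 - 10*l + 24
(2) = gcd(w*(w - 5)*(w - 3), (w - 5)*(w + 1)*(w + 5)) = w - 5
(3) = gcd((h - 6)*(h - 3)*(h + 1), (h - 3)*(h + 2)*(h + 5)) = h - 3
(4) = gcd((b - 4*I)*(b + 8*I), (b - 7)*(b + 8*I)) = b + 8*I
(5) = c + 6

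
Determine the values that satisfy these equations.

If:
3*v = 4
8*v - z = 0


Then:
v = 4/3
z = 32/3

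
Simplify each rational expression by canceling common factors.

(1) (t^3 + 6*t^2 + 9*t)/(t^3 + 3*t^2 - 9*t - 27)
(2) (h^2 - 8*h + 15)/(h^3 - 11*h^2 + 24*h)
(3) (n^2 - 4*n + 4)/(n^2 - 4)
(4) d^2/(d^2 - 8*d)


(1) = t/(t - 3)
(2) = (h - 5)/(h^2 - 8*h)
(3) = (n - 2)/(n + 2)
(4) = d/(d - 8)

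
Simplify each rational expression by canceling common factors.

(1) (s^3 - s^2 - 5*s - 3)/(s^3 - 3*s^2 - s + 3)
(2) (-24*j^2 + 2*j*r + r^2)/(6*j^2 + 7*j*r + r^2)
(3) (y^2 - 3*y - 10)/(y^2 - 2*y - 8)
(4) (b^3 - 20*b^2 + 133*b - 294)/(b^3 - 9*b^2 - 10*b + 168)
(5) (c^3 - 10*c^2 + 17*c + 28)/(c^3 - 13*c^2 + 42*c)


(1) = (s + 1)/(s - 1)
(2) = (-4*j + r)/(j + r)
(3) = (y - 5)/(y - 4)
(4) = (b - 7)/(b + 4)
(5) = (c^2 - 3*c - 4)/(c^2 - 6*c)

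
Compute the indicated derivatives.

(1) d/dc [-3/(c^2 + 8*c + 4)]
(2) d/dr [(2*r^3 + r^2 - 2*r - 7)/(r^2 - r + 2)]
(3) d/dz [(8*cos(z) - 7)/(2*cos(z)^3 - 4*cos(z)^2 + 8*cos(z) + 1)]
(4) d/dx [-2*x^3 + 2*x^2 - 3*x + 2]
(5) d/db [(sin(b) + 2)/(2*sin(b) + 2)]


(1) = 6*(c + 4)/(c^2 + 8*c + 4)^2
(2) = (2*r^4 - 4*r^3 + 13*r^2 + 18*r - 11)/(r^4 - 2*r^3 + 5*r^2 - 4*r + 4)
(3) = 8*(16*cos(z)^3 - 37*cos(z)^2 + 28*cos(z) - 32)*sin(z)/(8*sin(z)^2 + 19*cos(z) + cos(3*z) - 6)^2
(4) = -6*x^2 + 4*x - 3
(5) = -cos(b)/(2*(sin(b) + 1)^2)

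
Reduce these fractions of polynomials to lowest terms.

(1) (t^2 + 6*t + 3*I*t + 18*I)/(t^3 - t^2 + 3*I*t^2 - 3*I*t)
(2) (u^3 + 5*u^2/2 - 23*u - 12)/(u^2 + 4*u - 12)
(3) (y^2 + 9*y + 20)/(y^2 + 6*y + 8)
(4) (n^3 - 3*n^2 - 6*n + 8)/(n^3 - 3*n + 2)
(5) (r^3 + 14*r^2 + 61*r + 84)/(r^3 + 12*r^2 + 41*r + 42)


(1) = (t + 6)/(t^2 - t)
(2) = (2*u^2 - 7*u - 4)/(2*u - 4)
(3) = (y + 5)/(y + 2)
(4) = (n - 4)/(n - 1)
(5) = (r + 4)/(r + 2)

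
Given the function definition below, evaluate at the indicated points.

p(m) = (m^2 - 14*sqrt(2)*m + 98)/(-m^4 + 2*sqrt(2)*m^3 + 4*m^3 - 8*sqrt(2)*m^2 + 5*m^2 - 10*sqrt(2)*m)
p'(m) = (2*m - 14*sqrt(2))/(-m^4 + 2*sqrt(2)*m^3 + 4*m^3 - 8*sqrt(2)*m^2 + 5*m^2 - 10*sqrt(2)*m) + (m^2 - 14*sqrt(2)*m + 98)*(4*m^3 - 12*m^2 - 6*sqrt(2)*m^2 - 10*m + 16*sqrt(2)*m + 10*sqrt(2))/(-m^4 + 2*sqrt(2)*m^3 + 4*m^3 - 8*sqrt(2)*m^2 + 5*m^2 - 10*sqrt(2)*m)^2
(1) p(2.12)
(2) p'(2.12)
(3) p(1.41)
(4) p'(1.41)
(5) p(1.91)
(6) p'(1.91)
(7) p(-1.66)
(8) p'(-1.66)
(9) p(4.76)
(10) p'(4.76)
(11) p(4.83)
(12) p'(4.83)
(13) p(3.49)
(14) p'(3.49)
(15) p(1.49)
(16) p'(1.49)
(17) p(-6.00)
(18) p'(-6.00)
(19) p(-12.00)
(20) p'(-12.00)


(1) = -4.48
(2) = -3.18
(3) = -4.17
(4) = 1.57
(5) = -4.05
(6) = -1.19
(7) = -4.08
(8) = -9.46
(9) = 2.08
(10) = 5.98
(11) = 2.68
(12) = 12.36
(13) = 2.62
(14) = -4.38
(15) = -4.06
(16) = 1.13
(17) = -0.09
(18) = -0.04
(19) = -0.01
(20) = -0.00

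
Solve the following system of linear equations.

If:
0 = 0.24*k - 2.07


Then:
k = 8.62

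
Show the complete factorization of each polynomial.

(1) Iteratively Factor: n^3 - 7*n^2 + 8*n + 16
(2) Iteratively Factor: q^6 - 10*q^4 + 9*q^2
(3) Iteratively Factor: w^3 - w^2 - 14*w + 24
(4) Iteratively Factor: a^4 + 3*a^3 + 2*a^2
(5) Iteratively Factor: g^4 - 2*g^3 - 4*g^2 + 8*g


(1) = (n + 1)*(n^2 - 8*n + 16) = (n - 4)*(n + 1)*(n - 4)
(2) = (q)*(q^5 - 10*q^3 + 9*q) = q*(q + 1)*(q^4 - q^3 - 9*q^2 + 9*q) = q*(q - 1)*(q + 1)*(q^3 - 9*q) = q*(q - 3)*(q - 1)*(q + 1)*(q^2 + 3*q) = q^2*(q - 3)*(q - 1)*(q + 1)*(q + 3)
(3) = (w - 2)*(w^2 + w - 12) = (w - 3)*(w - 2)*(w + 4)
(4) = (a + 1)*(a^3 + 2*a^2) = a*(a + 1)*(a^2 + 2*a) = a^2*(a + 1)*(a + 2)
(5) = (g - 2)*(g^3 - 4*g) = (g - 2)*(g + 2)*(g^2 - 2*g) = (g - 2)^2*(g + 2)*(g)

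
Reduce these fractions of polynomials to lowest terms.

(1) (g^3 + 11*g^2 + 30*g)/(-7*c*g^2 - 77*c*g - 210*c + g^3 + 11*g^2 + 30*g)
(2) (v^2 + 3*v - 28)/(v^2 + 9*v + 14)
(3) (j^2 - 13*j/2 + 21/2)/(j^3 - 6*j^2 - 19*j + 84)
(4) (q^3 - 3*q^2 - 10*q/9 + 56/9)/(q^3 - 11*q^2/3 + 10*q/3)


(1) = -g/(7*c - g)
(2) = (v - 4)/(v + 2)
(3) = (2*j - 7)/(2*j^2 - 6*j - 56)
(4) = (9*q^2 - 9*q - 28)/(9*q^2 - 15*q)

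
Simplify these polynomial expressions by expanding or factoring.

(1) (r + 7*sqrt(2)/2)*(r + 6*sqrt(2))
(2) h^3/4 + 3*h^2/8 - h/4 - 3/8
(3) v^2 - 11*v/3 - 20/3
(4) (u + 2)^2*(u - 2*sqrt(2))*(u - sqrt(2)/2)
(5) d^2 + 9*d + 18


(1) = r^2 + 19*sqrt(2)*r/2 + 42
(2) = (h/4 + 1/4)*(h - 1)*(h + 3/2)
(3) = (v - 5)*(v + 4/3)
(4) = u^4 - 5*sqrt(2)*u^3/2 + 4*u^3 - 10*sqrt(2)*u^2 + 6*u^2 - 10*sqrt(2)*u + 8*u + 8
(5) = (d + 3)*(d + 6)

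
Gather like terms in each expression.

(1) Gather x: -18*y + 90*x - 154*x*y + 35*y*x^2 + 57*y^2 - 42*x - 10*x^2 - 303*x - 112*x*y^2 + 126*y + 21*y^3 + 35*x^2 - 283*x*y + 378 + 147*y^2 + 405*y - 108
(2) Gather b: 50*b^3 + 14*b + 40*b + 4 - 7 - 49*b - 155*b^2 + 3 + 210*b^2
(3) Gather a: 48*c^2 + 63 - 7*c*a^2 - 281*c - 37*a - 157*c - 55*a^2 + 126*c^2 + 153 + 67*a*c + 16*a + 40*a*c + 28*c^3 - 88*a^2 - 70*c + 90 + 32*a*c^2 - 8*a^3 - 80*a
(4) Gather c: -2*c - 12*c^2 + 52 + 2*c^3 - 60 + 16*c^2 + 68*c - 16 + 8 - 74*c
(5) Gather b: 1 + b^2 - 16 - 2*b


(1) = x^2*(35*y + 25) + x*(-112*y^2 - 437*y - 255) + 21*y^3 + 204*y^2 + 513*y + 270
(2) = 50*b^3 + 55*b^2 + 5*b
(3) = -8*a^3 + a^2*(-7*c - 143) + a*(32*c^2 + 107*c - 101) + 28*c^3 + 174*c^2 - 508*c + 306
(4) = 2*c^3 + 4*c^2 - 8*c - 16
(5) = b^2 - 2*b - 15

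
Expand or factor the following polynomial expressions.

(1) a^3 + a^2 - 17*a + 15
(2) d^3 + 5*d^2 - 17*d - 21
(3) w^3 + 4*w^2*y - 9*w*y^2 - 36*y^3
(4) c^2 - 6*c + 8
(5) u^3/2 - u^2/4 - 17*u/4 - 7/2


(1) = (a - 3)*(a - 1)*(a + 5)
(2) = (d - 3)*(d + 1)*(d + 7)
(3) = (w - 3*y)*(w + 3*y)*(w + 4*y)
(4) = (c - 4)*(c - 2)
(5) = (u/2 + 1/2)*(u - 7/2)*(u + 2)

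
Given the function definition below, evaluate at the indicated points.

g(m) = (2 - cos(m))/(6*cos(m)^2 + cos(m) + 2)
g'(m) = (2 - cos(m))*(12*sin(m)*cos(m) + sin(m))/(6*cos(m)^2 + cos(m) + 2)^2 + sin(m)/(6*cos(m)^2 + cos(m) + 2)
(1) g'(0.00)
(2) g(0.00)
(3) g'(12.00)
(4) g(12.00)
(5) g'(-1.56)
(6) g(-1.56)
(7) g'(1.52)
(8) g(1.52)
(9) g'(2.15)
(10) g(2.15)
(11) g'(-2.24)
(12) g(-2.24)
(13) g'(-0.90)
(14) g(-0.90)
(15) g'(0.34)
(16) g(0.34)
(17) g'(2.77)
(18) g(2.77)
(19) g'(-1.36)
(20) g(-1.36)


(1) = 0.00
(2) = 0.11
(3) = -0.21
(4) = 0.16
(5) = -1.05
(6) = 0.99
(7) = 1.22
(8) = 0.94
(9) = -0.87
(10) = 0.78
(11) = 0.76
(12) = 0.71
(13) = -0.53
(14) = 0.28
(15) = 0.10
(16) = 0.13
(17) = -0.22
(18) = 0.47
(19) = -1.40
(20) = 0.72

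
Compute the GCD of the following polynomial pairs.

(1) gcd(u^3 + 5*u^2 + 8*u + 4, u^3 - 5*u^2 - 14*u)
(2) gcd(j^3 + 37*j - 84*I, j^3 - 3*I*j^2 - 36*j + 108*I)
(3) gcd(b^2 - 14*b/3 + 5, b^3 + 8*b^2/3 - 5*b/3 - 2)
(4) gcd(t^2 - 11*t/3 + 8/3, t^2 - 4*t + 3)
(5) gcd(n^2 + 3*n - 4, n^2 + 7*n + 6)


(1) = gcd((u + 1)*(u + 2)^2, u*(u - 7)*(u + 2)) = u + 2
(2) = j - 3*I
(3) = gcd((b - 3)*(b - 5/3), (b - 1)*(b + 2/3)*(b + 3)) = 1
(4) = gcd((t - 8/3)*(t - 1), (t - 3)*(t - 1)) = t - 1
(5) = gcd((n - 1)*(n + 4), (n + 1)*(n + 6)) = 1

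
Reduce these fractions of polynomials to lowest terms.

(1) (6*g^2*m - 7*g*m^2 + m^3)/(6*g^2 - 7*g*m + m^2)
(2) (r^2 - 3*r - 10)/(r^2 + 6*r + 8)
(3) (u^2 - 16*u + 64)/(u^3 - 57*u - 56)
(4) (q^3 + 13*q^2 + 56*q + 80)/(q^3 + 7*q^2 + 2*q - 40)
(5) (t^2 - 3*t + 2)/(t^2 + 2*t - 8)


(1) = m
(2) = (r - 5)/(r + 4)
(3) = (u - 8)/(u^2 + 8*u + 7)
(4) = (q + 4)/(q - 2)
(5) = (t - 1)/(t + 4)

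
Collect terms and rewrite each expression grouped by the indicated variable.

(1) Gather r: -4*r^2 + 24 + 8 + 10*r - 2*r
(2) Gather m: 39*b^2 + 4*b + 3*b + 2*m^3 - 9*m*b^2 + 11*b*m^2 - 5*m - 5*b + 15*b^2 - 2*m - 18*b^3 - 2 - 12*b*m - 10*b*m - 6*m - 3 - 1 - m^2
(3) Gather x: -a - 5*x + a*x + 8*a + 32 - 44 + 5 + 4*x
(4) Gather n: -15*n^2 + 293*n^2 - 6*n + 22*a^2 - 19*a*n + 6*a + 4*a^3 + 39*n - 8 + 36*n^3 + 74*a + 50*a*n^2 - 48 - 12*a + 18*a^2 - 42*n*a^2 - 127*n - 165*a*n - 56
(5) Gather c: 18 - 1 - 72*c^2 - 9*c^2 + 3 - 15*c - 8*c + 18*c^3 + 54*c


(1) = -4*r^2 + 8*r + 32
(2) = -18*b^3 + 54*b^2 + 2*b + 2*m^3 + m^2*(11*b - 1) + m*(-9*b^2 - 22*b - 13) - 6
(3) = 7*a + x*(a - 1) - 7
(4) = 4*a^3 + 40*a^2 + 68*a + 36*n^3 + n^2*(50*a + 278) + n*(-42*a^2 - 184*a - 94) - 112
(5) = 18*c^3 - 81*c^2 + 31*c + 20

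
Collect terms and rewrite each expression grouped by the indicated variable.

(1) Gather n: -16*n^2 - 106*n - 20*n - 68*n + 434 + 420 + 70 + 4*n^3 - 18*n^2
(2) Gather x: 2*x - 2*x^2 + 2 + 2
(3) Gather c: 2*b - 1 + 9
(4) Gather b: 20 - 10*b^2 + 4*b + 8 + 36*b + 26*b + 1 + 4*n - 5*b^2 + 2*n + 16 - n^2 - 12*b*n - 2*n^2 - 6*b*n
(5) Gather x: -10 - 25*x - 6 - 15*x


(1) = 4*n^3 - 34*n^2 - 194*n + 924
(2) = -2*x^2 + 2*x + 4
(3) = 2*b + 8
(4) = -15*b^2 + b*(66 - 18*n) - 3*n^2 + 6*n + 45
(5) = -40*x - 16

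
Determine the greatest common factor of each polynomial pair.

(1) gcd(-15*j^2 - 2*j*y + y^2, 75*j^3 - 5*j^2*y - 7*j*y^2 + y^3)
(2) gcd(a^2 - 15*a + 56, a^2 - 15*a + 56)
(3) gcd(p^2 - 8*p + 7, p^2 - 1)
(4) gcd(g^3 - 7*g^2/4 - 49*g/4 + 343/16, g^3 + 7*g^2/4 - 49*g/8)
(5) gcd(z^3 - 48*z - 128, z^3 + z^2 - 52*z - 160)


(1) = gcd((-5*j + y)*(3*j + y), (-5*j + y)^2*(3*j + y)) = -15*j^2 - 2*j*y + y^2
(2) = gcd((a - 8)*(a - 7), (a - 8)*(a - 7)) = a^2 - 15*a + 56
(3) = p - 1
(4) = g^2 + 7*g/4 - 49/8
(5) = z^2 - 4*z - 32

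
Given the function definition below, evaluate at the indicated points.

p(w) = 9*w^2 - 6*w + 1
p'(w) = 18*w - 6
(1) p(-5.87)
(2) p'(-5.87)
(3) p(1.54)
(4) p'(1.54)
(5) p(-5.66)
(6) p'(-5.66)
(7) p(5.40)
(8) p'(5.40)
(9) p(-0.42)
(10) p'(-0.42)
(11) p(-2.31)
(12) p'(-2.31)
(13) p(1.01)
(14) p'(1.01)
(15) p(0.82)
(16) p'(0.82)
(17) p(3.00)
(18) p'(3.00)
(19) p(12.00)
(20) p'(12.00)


(1) = 346.33
(2) = -111.66
(3) = 13.10
(4) = 21.72
(5) = 323.28
(6) = -107.88
(7) = 231.04
(8) = 91.20
(9) = 5.11
(10) = -13.56
(11) = 62.88
(12) = -47.58
(13) = 4.12
(14) = 12.18
(15) = 2.13
(16) = 8.76
(17) = 64.00
(18) = 48.00
(19) = 1225.00
(20) = 210.00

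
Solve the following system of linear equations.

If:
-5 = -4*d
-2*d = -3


Then:
No Solution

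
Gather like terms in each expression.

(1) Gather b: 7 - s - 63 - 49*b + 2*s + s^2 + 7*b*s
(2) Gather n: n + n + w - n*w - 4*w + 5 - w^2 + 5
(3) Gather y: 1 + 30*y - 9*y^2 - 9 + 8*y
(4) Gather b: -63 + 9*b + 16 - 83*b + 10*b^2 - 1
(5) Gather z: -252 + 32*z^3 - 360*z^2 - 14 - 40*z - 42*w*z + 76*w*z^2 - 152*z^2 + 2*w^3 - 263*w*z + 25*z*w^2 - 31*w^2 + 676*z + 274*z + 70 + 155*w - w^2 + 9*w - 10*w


(1) = b*(7*s - 49) + s^2 + s - 56
(2) = n*(2 - w) - w^2 - 3*w + 10
(3) = -9*y^2 + 38*y - 8
(4) = 10*b^2 - 74*b - 48
(5) = 2*w^3 - 32*w^2 + 154*w + 32*z^3 + z^2*(76*w - 512) + z*(25*w^2 - 305*w + 910) - 196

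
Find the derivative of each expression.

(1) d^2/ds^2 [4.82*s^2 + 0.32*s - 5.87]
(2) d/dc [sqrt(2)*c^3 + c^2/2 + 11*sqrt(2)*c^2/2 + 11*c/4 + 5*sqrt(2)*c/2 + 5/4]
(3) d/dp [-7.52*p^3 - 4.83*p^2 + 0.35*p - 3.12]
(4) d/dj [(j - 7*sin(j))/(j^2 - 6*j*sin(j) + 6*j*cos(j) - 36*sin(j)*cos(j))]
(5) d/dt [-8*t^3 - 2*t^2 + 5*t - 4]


(1) = 9.64000000000000
(2) = 3*sqrt(2)*c^2 + c + 11*sqrt(2)*c + 11/4 + 5*sqrt(2)/2
(3) = -22.56*p^2 - 9.66*p + 0.35
(4) = (6*j^2*sin(j) - j^2*cos(j) - j^2 - 72*j*sin(j)^2 + 14*j*sin(j) - 6*j + 252*sin(j)^3 - 42*sin(j)^2 + 6*sin(j)*cos(j))/((j - 6*sin(j))^2*(j + 6*cos(j))^2)
(5) = -24*t^2 - 4*t + 5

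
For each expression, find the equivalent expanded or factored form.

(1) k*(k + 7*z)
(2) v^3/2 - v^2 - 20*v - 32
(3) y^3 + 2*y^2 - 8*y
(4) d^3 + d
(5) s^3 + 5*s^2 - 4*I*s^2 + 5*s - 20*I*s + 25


(1) = k^2 + 7*k*z
(2) = (v/2 + 1)*(v - 8)*(v + 4)
(3) = y*(y - 2)*(y + 4)
(4) = d*(d - I)*(d + I)
(5) = (s + 5)*(s - 5*I)*(s + I)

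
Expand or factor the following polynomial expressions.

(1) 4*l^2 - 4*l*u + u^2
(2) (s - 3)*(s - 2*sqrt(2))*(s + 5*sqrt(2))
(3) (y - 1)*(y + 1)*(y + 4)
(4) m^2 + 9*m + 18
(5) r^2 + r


(1) = (-2*l + u)^2
(2) = s^3 - 3*s^2 + 3*sqrt(2)*s^2 - 20*s - 9*sqrt(2)*s + 60
(3) = y^3 + 4*y^2 - y - 4
(4) = (m + 3)*(m + 6)
(5) = r*(r + 1)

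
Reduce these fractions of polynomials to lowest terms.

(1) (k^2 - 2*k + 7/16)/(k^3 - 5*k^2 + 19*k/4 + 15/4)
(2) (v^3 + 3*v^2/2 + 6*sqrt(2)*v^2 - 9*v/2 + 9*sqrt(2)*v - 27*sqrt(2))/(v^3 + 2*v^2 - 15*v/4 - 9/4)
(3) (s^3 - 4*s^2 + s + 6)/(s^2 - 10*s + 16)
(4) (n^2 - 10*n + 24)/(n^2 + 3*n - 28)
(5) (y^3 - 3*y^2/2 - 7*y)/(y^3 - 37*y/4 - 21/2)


(1) = (16*k^2 - 32*k + 7)/(16*k^3 - 80*k^2 + 76*k + 60)
(2) = (8*v + 48*sqrt(2))/(8*v + 4)
(3) = (s^2 - 2*s - 3)/(s - 8)
(4) = (n - 6)/(n + 7)
(5) = 2*y/(2*y + 3)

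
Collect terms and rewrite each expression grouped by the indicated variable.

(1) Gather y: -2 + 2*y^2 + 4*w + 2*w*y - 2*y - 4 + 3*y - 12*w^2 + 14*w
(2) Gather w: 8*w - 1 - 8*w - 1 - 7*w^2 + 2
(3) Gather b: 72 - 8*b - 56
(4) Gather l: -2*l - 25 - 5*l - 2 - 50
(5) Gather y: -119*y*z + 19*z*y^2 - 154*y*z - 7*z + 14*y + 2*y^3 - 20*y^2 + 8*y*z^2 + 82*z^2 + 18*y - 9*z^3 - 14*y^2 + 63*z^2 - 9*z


(1) = -12*w^2 + 18*w + 2*y^2 + y*(2*w + 1) - 6
(2) = -7*w^2
(3) = 16 - 8*b
(4) = -7*l - 77
(5) = 2*y^3 + y^2*(19*z - 34) + y*(8*z^2 - 273*z + 32) - 9*z^3 + 145*z^2 - 16*z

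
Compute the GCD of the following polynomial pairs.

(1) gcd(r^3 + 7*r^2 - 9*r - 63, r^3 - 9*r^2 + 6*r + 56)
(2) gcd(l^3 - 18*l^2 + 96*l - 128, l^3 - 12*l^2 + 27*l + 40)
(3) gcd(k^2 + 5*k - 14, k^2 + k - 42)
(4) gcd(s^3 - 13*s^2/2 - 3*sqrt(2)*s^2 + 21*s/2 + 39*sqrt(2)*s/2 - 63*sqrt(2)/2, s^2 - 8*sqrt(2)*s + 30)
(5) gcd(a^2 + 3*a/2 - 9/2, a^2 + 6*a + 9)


(1) = gcd((r - 3)*(r + 3)*(r + 7), (r - 7)*(r - 4)*(r + 2)) = 1
(2) = l - 8
(3) = gcd((k - 2)*(k + 7), (k - 6)*(k + 7)) = k + 7
(4) = gcd((s - 7/2)*(s - 3)*(s - 3*sqrt(2)), (s - 5*sqrt(2))*(s - 3*sqrt(2))) = s - 3*sqrt(2)
(5) = gcd((a - 3/2)*(a + 3), (a + 3)^2) = a + 3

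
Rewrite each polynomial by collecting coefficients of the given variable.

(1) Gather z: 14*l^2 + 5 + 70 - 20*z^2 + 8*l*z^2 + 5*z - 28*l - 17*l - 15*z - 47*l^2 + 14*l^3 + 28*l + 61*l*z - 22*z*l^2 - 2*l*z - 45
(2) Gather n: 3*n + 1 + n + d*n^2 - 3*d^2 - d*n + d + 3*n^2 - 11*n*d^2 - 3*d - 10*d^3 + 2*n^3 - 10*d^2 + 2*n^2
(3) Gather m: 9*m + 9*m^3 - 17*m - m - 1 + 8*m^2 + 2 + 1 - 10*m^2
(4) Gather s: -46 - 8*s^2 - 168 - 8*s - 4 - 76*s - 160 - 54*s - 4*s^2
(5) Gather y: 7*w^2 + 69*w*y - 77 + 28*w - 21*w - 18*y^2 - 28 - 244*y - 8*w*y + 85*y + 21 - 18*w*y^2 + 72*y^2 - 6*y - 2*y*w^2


(1) = 14*l^3 - 33*l^2 - 17*l + z^2*(8*l - 20) + z*(-22*l^2 + 59*l - 10) + 30
(2) = -10*d^3 - 13*d^2 - 2*d + 2*n^3 + n^2*(d + 5) + n*(-11*d^2 - d + 4) + 1
(3) = 9*m^3 - 2*m^2 - 9*m + 2
(4) = -12*s^2 - 138*s - 378
(5) = 7*w^2 + 7*w + y^2*(54 - 18*w) + y*(-2*w^2 + 61*w - 165) - 84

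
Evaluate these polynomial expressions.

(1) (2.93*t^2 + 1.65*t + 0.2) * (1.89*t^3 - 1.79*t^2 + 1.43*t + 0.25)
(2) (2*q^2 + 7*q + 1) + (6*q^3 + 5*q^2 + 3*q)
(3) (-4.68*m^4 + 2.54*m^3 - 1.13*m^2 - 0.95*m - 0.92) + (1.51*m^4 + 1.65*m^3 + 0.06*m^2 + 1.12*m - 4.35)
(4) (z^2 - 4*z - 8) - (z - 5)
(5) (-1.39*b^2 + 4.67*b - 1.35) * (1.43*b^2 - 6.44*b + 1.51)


(1) = 5.5377*t^5 - 2.1262*t^4 + 1.6144*t^3 + 2.734*t^2 + 0.6985*t + 0.05
(2) = 6*q^3 + 7*q^2 + 10*q + 1
(3) = -3.17*m^4 + 4.19*m^3 - 1.07*m^2 + 0.17*m - 5.27
(4) = z^2 - 5*z - 3
(5) = -1.9877*b^4 + 15.6297*b^3 - 34.1042*b^2 + 15.7457*b - 2.0385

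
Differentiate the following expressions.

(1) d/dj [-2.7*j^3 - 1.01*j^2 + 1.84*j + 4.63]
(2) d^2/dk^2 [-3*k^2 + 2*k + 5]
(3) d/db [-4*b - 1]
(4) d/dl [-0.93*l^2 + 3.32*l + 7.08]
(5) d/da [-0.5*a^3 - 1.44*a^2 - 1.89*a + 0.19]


(1) = -8.1*j^2 - 2.02*j + 1.84
(2) = -6
(3) = -4
(4) = 3.32 - 1.86*l
(5) = -1.5*a^2 - 2.88*a - 1.89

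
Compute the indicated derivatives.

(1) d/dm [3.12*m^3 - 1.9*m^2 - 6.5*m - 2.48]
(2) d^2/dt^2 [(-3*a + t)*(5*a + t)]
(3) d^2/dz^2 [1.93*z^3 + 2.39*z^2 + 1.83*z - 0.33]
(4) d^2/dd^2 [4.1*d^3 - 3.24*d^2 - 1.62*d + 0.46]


(1) = 9.36*m^2 - 3.8*m - 6.5
(2) = 2
(3) = 11.58*z + 4.78
(4) = 24.6*d - 6.48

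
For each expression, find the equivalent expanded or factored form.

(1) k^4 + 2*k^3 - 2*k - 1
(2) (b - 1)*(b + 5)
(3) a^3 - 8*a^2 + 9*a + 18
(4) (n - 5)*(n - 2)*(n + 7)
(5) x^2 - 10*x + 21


(1) = (k - 1)*(k + 1)^3
(2) = b^2 + 4*b - 5
(3) = (a - 6)*(a - 3)*(a + 1)
(4) = n^3 - 39*n + 70
(5) = (x - 7)*(x - 3)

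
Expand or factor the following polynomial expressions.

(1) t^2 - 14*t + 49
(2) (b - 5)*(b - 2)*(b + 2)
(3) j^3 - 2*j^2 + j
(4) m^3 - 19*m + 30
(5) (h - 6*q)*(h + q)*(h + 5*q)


(1) = (t - 7)^2
(2) = b^3 - 5*b^2 - 4*b + 20
(3) = j*(j - 1)^2
(4) = (m - 3)*(m - 2)*(m + 5)
(5) = h^3 - 31*h*q^2 - 30*q^3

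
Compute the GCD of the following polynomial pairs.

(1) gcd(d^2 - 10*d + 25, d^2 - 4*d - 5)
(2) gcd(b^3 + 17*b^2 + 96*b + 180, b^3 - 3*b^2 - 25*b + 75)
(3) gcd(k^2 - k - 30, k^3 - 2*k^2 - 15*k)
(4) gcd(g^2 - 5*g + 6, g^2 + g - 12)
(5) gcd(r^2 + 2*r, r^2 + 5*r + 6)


(1) = gcd((d - 5)^2, (d - 5)*(d + 1)) = d - 5
(2) = b + 5
(3) = 1
(4) = gcd((g - 3)*(g - 2), (g - 3)*(g + 4)) = g - 3
(5) = gcd(r*(r + 2), (r + 2)*(r + 3)) = r + 2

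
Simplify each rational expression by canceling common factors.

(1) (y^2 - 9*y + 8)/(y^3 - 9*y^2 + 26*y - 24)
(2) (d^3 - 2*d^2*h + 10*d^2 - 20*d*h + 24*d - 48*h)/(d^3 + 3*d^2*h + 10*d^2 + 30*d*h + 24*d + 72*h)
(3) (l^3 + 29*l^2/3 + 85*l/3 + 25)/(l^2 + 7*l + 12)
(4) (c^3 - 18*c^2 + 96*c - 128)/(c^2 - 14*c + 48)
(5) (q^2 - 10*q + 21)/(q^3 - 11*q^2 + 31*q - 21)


(1) = (y^2 - 9*y + 8)/(y^3 - 9*y^2 + 26*y - 24)
(2) = (d - 2*h)/(d + 3*h)
(3) = (3*l^2 + 20*l + 25)/(3*l + 12)
(4) = (c^2 - 10*c + 16)/(c - 6)
(5) = 1/(q - 1)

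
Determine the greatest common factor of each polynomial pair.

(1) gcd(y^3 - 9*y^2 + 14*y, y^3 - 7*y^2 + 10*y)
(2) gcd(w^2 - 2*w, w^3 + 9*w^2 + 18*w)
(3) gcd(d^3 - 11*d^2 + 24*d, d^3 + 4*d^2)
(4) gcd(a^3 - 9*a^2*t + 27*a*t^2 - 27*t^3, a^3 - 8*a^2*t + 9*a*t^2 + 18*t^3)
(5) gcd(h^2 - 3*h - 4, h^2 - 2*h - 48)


(1) = y^2 - 2*y
(2) = gcd(w*(w - 2), w*(w + 3)*(w + 6)) = w
(3) = d
(4) = -a + 3*t
(5) = gcd((h - 4)*(h + 1), (h - 8)*(h + 6)) = 1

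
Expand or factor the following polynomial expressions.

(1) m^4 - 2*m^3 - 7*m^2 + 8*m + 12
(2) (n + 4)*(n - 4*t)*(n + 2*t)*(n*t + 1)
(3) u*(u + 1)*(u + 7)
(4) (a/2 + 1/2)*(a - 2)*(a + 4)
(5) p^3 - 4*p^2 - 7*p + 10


(1) = (m - 3)*(m - 2)*(m + 1)*(m + 2)
(2) = n^4*t - 2*n^3*t^2 + 4*n^3*t + n^3 - 8*n^2*t^3 - 8*n^2*t^2 - 2*n^2*t + 4*n^2 - 32*n*t^3 - 8*n*t^2 - 8*n*t - 32*t^2
(3) = u^3 + 8*u^2 + 7*u
(4) = a^3/2 + 3*a^2/2 - 3*a - 4
(5) = (p - 5)*(p - 1)*(p + 2)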